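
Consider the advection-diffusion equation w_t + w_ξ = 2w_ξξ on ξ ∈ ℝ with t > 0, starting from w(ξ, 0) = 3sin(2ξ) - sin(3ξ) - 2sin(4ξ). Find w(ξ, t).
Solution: Moving frame: η = ξ - t, σ = t, w = u(η,σ), so w_t = u_σ - u_η and w_ξξ = u_ηη.
Hence w_t + w_ξ = u_σ and the PDE becomes the heat equation u_σ = 2u_ηη on η ∈ ℝ.
Initial data: u(η,0) = w(η,0) = 3sin(2η) - sin(3η) - 2sin(4η). Each mode sin(nη) decays as exp(-2n²σ) on ℝ, so u(η,σ) = Σ c_n exp(-2n²σ) sin(nη) with c_2=3, c_3=-1, c_4=-2: u(η,σ) = 3exp(-8σ)sin(2η) - exp(-18σ)sin(3η) - 2exp(-32σ)sin(4η).
Substituting back: w(ξ,t) = u(ξ - t, t).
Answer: w(ξ, t) = -3exp(-8t)sin(2t - 2ξ) + exp(-18t)sin(3t - 3ξ) + 2exp(-32t)sin(4t - 4ξ)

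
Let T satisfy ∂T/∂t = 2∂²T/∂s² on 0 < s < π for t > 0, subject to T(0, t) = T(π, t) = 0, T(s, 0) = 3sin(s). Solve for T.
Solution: Separating variables: T = Σ c_n exp(-2n²t) sin(ns). From T(s,0) = 3sin(s): c_1=3.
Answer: T(s, t) = 3exp(-2t)sin(s)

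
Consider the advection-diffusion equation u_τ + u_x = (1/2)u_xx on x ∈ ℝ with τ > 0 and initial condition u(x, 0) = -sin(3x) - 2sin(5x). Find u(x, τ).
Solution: Moving frame: η = x - τ, σ = τ, u = w(η,σ), so u_τ = w_σ - w_η and u_xx = w_ηη.
Hence u_τ + u_x = w_σ and the PDE becomes the heat equation w_σ = (1/2)w_ηη on η ∈ ℝ.
Initial data: w(η,0) = u(η,0) = -sin(3η) - 2sin(5η). Each mode sin(nη) decays as exp(-n²σ/2) on ℝ, so w(η,σ) = Σ c_n exp(-n²σ/2) sin(nη) with c_3=-1, c_5=-2: w(η,σ) = -exp(-9σ/2)sin(3η) - 2exp(-25σ/2)sin(5η).
Substituting back: u(x,τ) = w(x - τ, τ).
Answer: u(x, τ) = -exp(-9τ/2)sin(3x - 3τ) - 2exp(-25τ/2)sin(5x - 5τ)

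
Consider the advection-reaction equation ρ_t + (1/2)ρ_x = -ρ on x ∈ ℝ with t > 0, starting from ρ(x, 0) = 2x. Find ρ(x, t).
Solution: Substitute ρ = exp(-t)u, i.e. u = exp(t)ρ.
By the product rule, ρ_t = exp(-t)(u_t - u), ρ_x = exp(-t)u_x.
Substituting into the PDE and dividing by exp(-t): u_t - u + (1/2)u_x = -u.
The lower-order terms cancel, leaving the standard advection equation u_t + (1/2)u_x = 0.
Initial data for u: u(x,0) = ρ(x,0) = 2x.
Solve for u:
  By method of characteristics (waves move right with speed 1/2):
  Along characteristics x - (1/2)t = const, u is constant, so u(x,t) = f(x - (1/2)t) with f = u(·, 0).
Hence u(x,t) = -t + 2x.
Transform back: ρ(x,t) = exp(-t)u(x,t).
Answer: ρ(x, t) = -texp(-t) + 2xexp(-t)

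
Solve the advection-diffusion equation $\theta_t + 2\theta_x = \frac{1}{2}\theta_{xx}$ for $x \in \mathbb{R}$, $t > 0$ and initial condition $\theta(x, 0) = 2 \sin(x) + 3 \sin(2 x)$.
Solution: Change to a moving frame: let $\eta = x - 2t$, $\sigma = t$ and write $\theta(x,t) = u(\eta,\sigma)$.
By the chain rule $\theta_t = u_{\sigma} - 2u_{\eta}$, $\theta_x = u_{\eta}$, $\theta_{xx} = u_{\eta\eta}$.
Then $\theta_t + 2\theta_x = u_{\sigma}$: the advection term cancels and the PDE becomes the heat equation $u_{\sigma} = \frac{1}{2}u_{\eta\eta}$ on $\eta \in \mathbb{R}$.
Initial data: $u(\eta,0) = \theta(\eta,0) = 2 \sin(\eta) + 3 \sin(2 \eta)$.
On $\eta \in \mathbb{R}$ each mode satisfies $(\sin(n\eta))'' = -n^2 \sin(n\eta)$, so $e^{-n^2\sigma/2} \sin(n\eta)$ solves the heat equation; by superposition $u(\eta,\sigma) = \sum c_n e^{-n^2\sigma/2} \sin(n\eta)$.
Reading off the coefficients: $c_1=2, c_2=3$, so $u(\eta,\sigma) = 3 e^{-2 \sigma} \sin(2 \eta) + 2 e^{-\sigma/2} \sin(\eta)$.
Substituting back $\eta = x - 2t$, $\sigma = t$: $\theta(x,t) = u(x - 2t, t)$.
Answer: $\theta(x, t) = -3 e^{-2 t} \sin(4 t - 2 x) - 2 e^{-t/2} \sin(2 t - x)$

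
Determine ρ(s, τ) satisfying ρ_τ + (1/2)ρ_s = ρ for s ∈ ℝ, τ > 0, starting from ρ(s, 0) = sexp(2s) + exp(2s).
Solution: Substitute ρ = exp(2s)u, i.e. u = exp(-2s)ρ.
By the product rule, ρ_s = exp(2s)(u_s + 2u), ρ_τ = exp(2s)u_τ.
Substituting into the PDE and dividing by exp(2s): u_τ + (1/2)(u_s + 2u) = u.
The lower-order terms cancel, leaving the standard advection equation u_τ + (1/2)u_s = 0.
Initial data for u: u(s,0) = exp(-2s)ρ(s,0) = s + 1.
Solve for u:
  By method of characteristics (waves move right with speed 1/2):
  Along characteristics s - (1/2)τ = const, u is constant, so u(s,τ) = f(s - (1/2)τ) with f = u(·, 0).
Hence u(s,τ) = s - (1/2)τ + 1.
Transform back: ρ(s,τ) = exp(2s)u(s,τ).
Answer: ρ(s, τ) = sexp(2s) - (1/2)τexp(2s) + exp(2s)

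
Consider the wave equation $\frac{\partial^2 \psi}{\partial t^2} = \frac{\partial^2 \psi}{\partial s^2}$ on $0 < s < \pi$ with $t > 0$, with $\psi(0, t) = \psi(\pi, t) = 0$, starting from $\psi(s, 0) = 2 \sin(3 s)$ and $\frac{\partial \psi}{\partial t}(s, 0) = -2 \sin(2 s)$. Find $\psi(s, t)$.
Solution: Using separation of variables $\psi = X(s)T(t)$:
Eigenfunctions: $\sin(ns)$, $n = 1, 2, 3, \ldots$
General solution: $\psi(s, t) = \sum [A_n \cos(n t) + B_n \sin(n t)] \sin(ns)$
From $\psi(s,0) = 2 \sin(3 s)$: $A_3=2$. From $\psi_t(s,0) = -2 \sin(2 s)$, using $\psi_t(s,0) = \sum \omega_n B_n \sin(ns)$ with $\omega_n = n$: $B_2 = (-2)/2 = -1$.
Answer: $\psi(s, t) = - \sin(2 s) \sin(2 t) + 2 \sin(3 s) \cos(3 t)$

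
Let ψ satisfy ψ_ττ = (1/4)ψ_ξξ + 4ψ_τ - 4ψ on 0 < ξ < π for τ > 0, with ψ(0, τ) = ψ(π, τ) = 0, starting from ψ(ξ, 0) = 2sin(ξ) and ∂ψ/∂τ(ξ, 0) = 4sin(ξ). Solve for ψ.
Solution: Substitute ψ = exp(2τ)u, i.e. u = exp(-2τ)ψ.
By the product rule, ψ_τ = exp(2τ)(u_τ + 2u), ψ_ττ = exp(2τ)(u_ττ + 4u_τ + 4u), ψ_ξξ = exp(2τ)u_ξξ.
Substituting into the PDE and dividing by exp(2τ): u_ττ + 4u_τ + 4u = (1/4)u_ξξ + 4(u_τ + 2u) - 4u.
The lower-order terms cancel, leaving the standard wave equation u_ττ = (1/4)u_ξξ.
Initial data for u: u(ξ,0) = ψ(ξ,0) = 2sin(ξ); u_τ(ξ,0) = ψ_τ(ξ,0) - 2ψ(ξ,0) = 0. The boundary conditions carry over: u(0,τ) = u(π,τ) = 0.
Solve for u:
  Using separation of variables u = X(ξ)T(τ):
  Eigenfunctions: sin(nξ), n = 1, 2, 3, ...
  General solution: u(ξ, τ) = Σ [A_n cos(n τ/2) + B_n sin(n τ/2)] sin(nξ)
  From u(ξ,0) = 2sin(ξ): A_1=2. From u_τ(ξ,0) = 0: all B_n = 0.
Hence u(ξ,τ) = 2sin(ξ)cos(τ/2).
Transform back: ψ(ξ,τ) = exp(2τ)u(ξ,τ).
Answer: ψ(ξ, τ) = 2exp(2τ)sin(ξ)cos(τ/2)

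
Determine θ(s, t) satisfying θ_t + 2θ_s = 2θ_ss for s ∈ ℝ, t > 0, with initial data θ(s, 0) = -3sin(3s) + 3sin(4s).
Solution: Change to a moving frame: let η = s - 2t, σ = t and write θ(s,t) = u(η,σ).
By the chain rule θ_t = u_σ - 2u_η, θ_s = u_η, θ_ss = u_ηη.
Then θ_t + 2θ_s = u_σ: the advection term cancels and the PDE becomes the heat equation u_σ = 2u_ηη on η ∈ ℝ.
Initial data: u(η,0) = θ(η,0) = -3sin(3η) + 3sin(4η).
On η ∈ ℝ each mode satisfies (sin(nη))″ = -n² sin(nη), so exp(-2n²σ) sin(nη) solves the heat equation; by superposition u(η,σ) = Σ c_n exp(-2n²σ) sin(nη).
Reading off the coefficients: c_3=-3, c_4=3, so u(η,σ) = -3exp(-18σ)sin(3η) + 3exp(-32σ)sin(4η).
Substituting back η = s - 2t, σ = t: θ(s,t) = u(s - 2t, t).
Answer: θ(s, t) = -3exp(-18t)sin(3s - 6t) + 3exp(-32t)sin(4s - 8t)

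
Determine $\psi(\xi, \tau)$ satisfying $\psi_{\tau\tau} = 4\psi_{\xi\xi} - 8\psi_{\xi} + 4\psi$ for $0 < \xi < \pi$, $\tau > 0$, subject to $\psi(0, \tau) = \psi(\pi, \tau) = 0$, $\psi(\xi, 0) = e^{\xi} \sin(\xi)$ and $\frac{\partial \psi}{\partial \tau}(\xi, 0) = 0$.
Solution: Substitute $\psi = e^{\xi}u$, i.e. $u = e^{-\xi}\psi$.
By the product rule, $\psi_{\xi} = e^{\xi}(u_{\xi} + u)$, $\psi_{\xi\xi} = e^{\xi}(u_{\xi\xi} + 2u_{\xi} + u)$, $\psi_{\tau\tau} = e^{\xi}u_{\tau\tau}$.
Substituting into the PDE and dividing by $e^{\xi}$: $u_{\tau\tau} = 4(u_{\xi\xi} + 2u_{\xi} + u) - 8(u_{\xi} + u) + 4u$.
The lower-order terms cancel, leaving the standard wave equation $u_{\tau\tau} = 4u_{\xi\xi}$.
Initial data for $u$: $u(\xi,0) = e^{-\xi}\psi(\xi,0) = \sin(\xi)$; $u_{\tau}(\xi,0) = e^{-\xi}\psi_{\tau}(\xi,0) = 0$. The boundary conditions carry over: $u(0,\tau) = u(\pi,\tau) = 0$.
Solve for $u$:
  Using separation of variables $u = X(\xi)T(\tau)$:
  Eigenfunctions: $\sin(n\xi)$, $n = 1, 2, 3, \ldots$
  General solution: $u(\xi, \tau) = \sum [A_n \cos(2n \tau) + B_n \sin(2n \tau)] \sin(n\xi)$
  From $u(\xi,0) = \sin(\xi)$: $A_1=1$. From $u_{\tau}(\xi,0) = 0$: all $B_n = 0$.
Hence $u(\xi,\tau) = \sin(\xi) \cos(2 \tau)$.
Transform back: $\psi(\xi,\tau) = e^{\xi}u(\xi,\tau)$.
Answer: $\psi(\xi, \tau) = e^{\xi} \sin(\xi) \cos(2 \tau)$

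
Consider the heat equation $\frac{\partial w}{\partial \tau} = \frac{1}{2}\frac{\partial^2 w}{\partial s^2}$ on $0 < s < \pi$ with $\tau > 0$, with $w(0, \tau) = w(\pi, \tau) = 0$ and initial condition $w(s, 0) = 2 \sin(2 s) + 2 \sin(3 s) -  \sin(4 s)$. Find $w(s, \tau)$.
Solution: Using separation of variables $w = X(s)T(\tau)$:
Eigenfunctions: $\sin(ns)$, $n = 1, 2, 3, \ldots$
General solution: $w(s, \tau) = \sum c_n \sin(ns) e^{-n^2 \tau/2}$
Matching $w(s,0) = 2 \sin(2 s) + 2 \sin(3 s) - \sin(4 s)$ term by term: $c_2=2, c_3=2, c_4=-1$.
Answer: $w(s, \tau) = 2 e^{-2 \tau} \sin(2 s) -  e^{-8 \tau} \sin(4 s) + 2 e^{-9 \tau/2} \sin(3 s)$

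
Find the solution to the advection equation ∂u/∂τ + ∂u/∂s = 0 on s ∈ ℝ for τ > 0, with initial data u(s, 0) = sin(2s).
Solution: By method of characteristics (waves move right with speed 1):
Along characteristics s - τ = const, u is constant, so u(s,τ) = f(s - τ) with f = u(·, 0).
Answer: u(s, τ) = sin(2s - 2τ)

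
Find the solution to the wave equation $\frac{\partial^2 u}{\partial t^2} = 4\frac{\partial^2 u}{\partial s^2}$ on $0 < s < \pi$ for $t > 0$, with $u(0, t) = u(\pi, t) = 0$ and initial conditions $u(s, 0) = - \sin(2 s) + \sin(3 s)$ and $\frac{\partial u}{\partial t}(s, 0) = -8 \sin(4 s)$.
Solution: Separating variables: $u = \sum [A_n \cos(\omega_n t) + B_n \sin(\omega_n t)] \sin(ns)$, $\omega_n = 2n$. From ICs ($B_n$ = velocity coefficient / $\omega_n$): $A_2=-1, A_3=1, B_4=-1$.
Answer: $u(s, t) = - \sin(2 s) \cos(4 t) + \sin(3 s) \cos(6 t) -  \sin(4 s) \sin(8 t)$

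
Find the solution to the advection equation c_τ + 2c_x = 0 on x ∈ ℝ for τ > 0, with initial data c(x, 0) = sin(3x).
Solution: By method of characteristics (waves move right with speed 2):
Along characteristics x - 2τ = const, c is constant, so c(x,τ) = f(x - 2τ) with f = c(·, 0).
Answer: c(x, τ) = sin(3x - 6τ)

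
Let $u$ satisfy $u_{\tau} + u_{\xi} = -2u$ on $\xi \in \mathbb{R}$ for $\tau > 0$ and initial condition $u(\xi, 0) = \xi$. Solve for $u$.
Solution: Substitute $u = e^{-2\tau}w$.
Then $u_{\tau} = e^{-2\tau}(w_{\tau} - 2w)$, $u_{\xi} = e^{-2\tau}w_{\xi}$; substituting and dividing by $e^{-2\tau}$, the lower-order terms cancel: $w_{\tau} + w_{\xi} = 0$ (standard advection equation).
Data for $w$: $w(\xi,0) = u(\xi,0) = \xi$.
By characteristics ($d\xi/d\tau = 1$), $w(\xi,\tau) = f(\xi - \tau)$ with $f = w( \cdot , 0)$.
So $w(\xi,\tau) = \xi - \tau$, and $u(\xi,\tau) = e^{-2\tau}w(\xi,\tau)$.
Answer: $u(\xi, \tau) = - \tau e^{-2 \tau} + \xi e^{-2 \tau}$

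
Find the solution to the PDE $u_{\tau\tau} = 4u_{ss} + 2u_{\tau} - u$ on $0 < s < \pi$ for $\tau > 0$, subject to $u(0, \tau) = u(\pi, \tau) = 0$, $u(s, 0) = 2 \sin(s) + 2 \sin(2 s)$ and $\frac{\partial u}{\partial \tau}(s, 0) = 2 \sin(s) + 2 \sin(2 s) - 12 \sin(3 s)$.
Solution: Substitute $u = e^{\tau}w$.
Then $u_{\tau} = e^{\tau}(w_{\tau} + w)$, $u_{\tau\tau} = e^{\tau}(w_{\tau\tau} + 2w_{\tau} + w)$, $u_{ss} = e^{\tau}w_{ss}$; substituting and dividing by $e^{\tau}$, the lower-order terms cancel: $w_{\tau\tau} = 4w_{ss}$ (standard wave equation).
Data for $w$: $w(s,0) = u(s,0) = 2 \sin(s) + 2 \sin(2 s)$; $w_{\tau}(s,0) = u_{\tau}(s,0) - u(s,0) = -12 \sin(3 s)$. The boundary conditions carry over: $w(0,\tau) = w(\pi,\tau) = 0$.
Separating variables: $w = \sum [A_n \cos(\omega_n \tau) + B_n \sin(\omega_n \tau)] \sin(ns)$, $\omega_n = 2n$. From ICs ($B_n$ = velocity coefficient / $\omega_n$): $A_1=2, A_2=2, B_3=-2$.
So $w(s,\tau) = 2 \sin(s) \cos(2 \tau) + 2 \sin(2 s) \cos(4 \tau) - 2 \sin(3 s) \sin(6 \tau)$, and $u(s,\tau) = e^{\tau}w(s,\tau)$.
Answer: $u(s, \tau) = -2 e^{\tau} \sin(6 \tau) \sin(3 s) + 2 e^{\tau} \sin(s) \cos(2 \tau) + 2 e^{\tau} \sin(2 s) \cos(4 \tau)$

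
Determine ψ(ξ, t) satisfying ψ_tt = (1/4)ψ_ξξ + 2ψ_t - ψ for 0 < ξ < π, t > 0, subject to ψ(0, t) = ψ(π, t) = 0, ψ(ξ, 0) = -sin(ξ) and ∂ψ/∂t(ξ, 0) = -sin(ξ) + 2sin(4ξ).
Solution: Substitute ψ = exp(t)u.
Then ψ_t = exp(t)(u_t + u), ψ_tt = exp(t)(u_tt + 2u_t + u), ψ_ξξ = exp(t)u_ξξ; substituting and dividing by exp(t), the lower-order terms cancel: u_tt = (1/4)u_ξξ (standard wave equation).
Data for u: u(ξ,0) = ψ(ξ,0) = -sin(ξ); u_t(ξ,0) = ψ_t(ξ,0) - ψ(ξ,0) = 2sin(4ξ). The boundary conditions carry over: u(0,t) = u(π,t) = 0.
Separating variables: u = Σ [A_n cos(ω_n t) + B_n sin(ω_n t)] sin(nξ), ω_n = n/2. From ICs (B_n = velocity coefficient / ω_n): A_1=-1, B_4=1.
So u(ξ,t) = sin(2t)sin(4ξ) - sin(ξ)cos(t/2), and ψ(ξ,t) = exp(t)u(ξ,t).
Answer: ψ(ξ, t) = exp(t)sin(2t)sin(4ξ) - exp(t)sin(ξ)cos(t/2)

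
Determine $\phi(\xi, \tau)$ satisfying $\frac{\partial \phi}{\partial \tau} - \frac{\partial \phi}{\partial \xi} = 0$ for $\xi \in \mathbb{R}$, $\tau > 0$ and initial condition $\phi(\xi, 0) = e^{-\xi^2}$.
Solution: By characteristics ($d\xi/d\tau = -1$), $\phi(\xi,\tau) = f(\xi + \tau)$ with $f = \phi( \cdot , 0)$.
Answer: $\phi(\xi, \tau) = e^{-(\tau + \xi)^2}$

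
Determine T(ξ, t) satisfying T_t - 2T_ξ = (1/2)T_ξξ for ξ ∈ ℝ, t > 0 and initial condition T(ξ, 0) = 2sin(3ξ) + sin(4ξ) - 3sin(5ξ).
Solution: Change to a moving frame: let η = ξ + 2t, σ = t and write T(ξ,t) = u(η,σ).
By the chain rule T_t = u_σ + 2u_η, T_ξ = u_η, T_ξξ = u_ηη.
Then T_t - 2T_ξ = u_σ: the advection term cancels and the PDE becomes the heat equation u_σ = (1/2)u_ηη on η ∈ ℝ.
Initial data: u(η,0) = T(η,0) = 2sin(3η) + sin(4η) - 3sin(5η).
On η ∈ ℝ each mode satisfies (sin(nη))″ = -n² sin(nη), so exp(-n²σ/2) sin(nη) solves the heat equation; by superposition u(η,σ) = Σ c_n exp(-n²σ/2) sin(nη).
Reading off the coefficients: c_3=2, c_4=1, c_5=-3, so u(η,σ) = exp(-8σ)sin(4η) + 2exp(-9σ/2)sin(3η) - 3exp(-25σ/2)sin(5η).
Substituting back η = ξ + 2t, σ = t: T(ξ,t) = u(ξ + 2t, t).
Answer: T(ξ, t) = exp(-8t)sin(8t + 4ξ) + 2exp(-9t/2)sin(6t + 3ξ) - 3exp(-25t/2)sin(10t + 5ξ)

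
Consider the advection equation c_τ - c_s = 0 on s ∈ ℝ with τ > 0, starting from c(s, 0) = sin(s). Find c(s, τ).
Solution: By characteristics (ds/dτ = -1), c(s,τ) = f(s + τ) with f = c(·, 0).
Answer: c(s, τ) = sin(s + τ)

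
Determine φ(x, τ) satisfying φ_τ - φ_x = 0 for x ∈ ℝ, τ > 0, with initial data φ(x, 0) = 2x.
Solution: By characteristics (dx/dτ = -1), φ(x,τ) = f(x + τ) with f = φ(·, 0).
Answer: φ(x, τ) = 2x + 2τ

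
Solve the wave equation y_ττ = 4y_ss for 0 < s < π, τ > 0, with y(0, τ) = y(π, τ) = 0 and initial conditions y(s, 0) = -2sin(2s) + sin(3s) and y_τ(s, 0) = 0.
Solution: Separating variables: y = Σ [A_n cos(ω_n τ) + B_n sin(ω_n τ)] sin(ns), ω_n = 2n. From ICs: A_2=-2, A_3=1.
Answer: y(s, τ) = -2sin(2s)cos(4τ) + sin(3s)cos(6τ)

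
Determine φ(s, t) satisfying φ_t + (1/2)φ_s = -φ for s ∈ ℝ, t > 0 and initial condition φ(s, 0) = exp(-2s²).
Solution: Substitute φ = exp(-t)u.
Then φ_t = exp(-t)(u_t - u), φ_s = exp(-t)u_s; substituting and dividing by exp(-t), the lower-order terms cancel: u_t + (1/2)u_s = 0 (standard advection equation).
Data for u: u(s,0) = φ(s,0) = exp(-2s²).
By characteristics (ds/dt = 1/2), u(s,t) = f(s - (1/2)t) with f = u(·, 0).
So u(s,t) = exp(-2(s - t/2)²), and φ(s,t) = exp(-t)u(s,t).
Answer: φ(s, t) = exp(-t)exp(-2(s - t/2)²)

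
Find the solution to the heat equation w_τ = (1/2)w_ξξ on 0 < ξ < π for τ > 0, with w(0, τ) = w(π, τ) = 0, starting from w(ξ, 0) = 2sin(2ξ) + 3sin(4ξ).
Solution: Separating variables: w = Σ c_n exp(-n²τ/2) sin(nξ). From w(ξ,0) = 2sin(2ξ) + 3sin(4ξ): c_2=2, c_4=3.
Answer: w(ξ, τ) = 2exp(-2τ)sin(2ξ) + 3exp(-8τ)sin(4ξ)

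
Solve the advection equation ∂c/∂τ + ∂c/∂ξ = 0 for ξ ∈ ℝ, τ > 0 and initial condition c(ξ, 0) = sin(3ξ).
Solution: By characteristics (dξ/dτ = 1), c(ξ,τ) = f(ξ - τ) with f = c(·, 0).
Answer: c(ξ, τ) = sin(3ξ - 3τ)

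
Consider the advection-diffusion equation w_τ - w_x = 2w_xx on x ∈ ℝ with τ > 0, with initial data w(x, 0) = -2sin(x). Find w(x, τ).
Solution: Change to a moving frame: let η = x + τ, σ = τ and write w(x,τ) = u(η,σ).
By the chain rule w_τ = u_σ + u_η, w_x = u_η, w_xx = u_ηη.
Then w_τ - w_x = u_σ: the advection term cancels and the PDE becomes the heat equation u_σ = 2u_ηη on η ∈ ℝ.
Initial data: u(η,0) = w(η,0) = -2sin(η).
On η ∈ ℝ each mode satisfies (sin(nη))″ = -n² sin(nη), so exp(-2n²σ) sin(nη) solves the heat equation; by superposition u(η,σ) = Σ c_n exp(-2n²σ) sin(nη).
Reading off the coefficients: c_1=-2, so u(η,σ) = -2exp(-2σ)sin(η).
Substituting back η = x + τ, σ = τ: w(x,τ) = u(x + τ, τ).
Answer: w(x, τ) = -2exp(-2τ)sin(x + τ)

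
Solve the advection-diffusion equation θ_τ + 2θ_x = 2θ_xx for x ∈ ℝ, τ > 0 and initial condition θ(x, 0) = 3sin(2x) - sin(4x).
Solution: Change to a moving frame: let η = x - 2τ, σ = τ and write θ(x,τ) = u(η,σ).
By the chain rule θ_τ = u_σ - 2u_η, θ_x = u_η, θ_xx = u_ηη.
Then θ_τ + 2θ_x = u_σ: the advection term cancels and the PDE becomes the heat equation u_σ = 2u_ηη on η ∈ ℝ.
Initial data: u(η,0) = θ(η,0) = 3sin(2η) - sin(4η).
On η ∈ ℝ each mode satisfies (sin(nη))″ = -n² sin(nη), so exp(-2n²σ) sin(nη) solves the heat equation; by superposition u(η,σ) = Σ c_n exp(-2n²σ) sin(nη).
Reading off the coefficients: c_2=3, c_4=-1, so u(η,σ) = 3exp(-8σ)sin(2η) - exp(-32σ)sin(4η).
Substituting back η = x - 2τ, σ = τ: θ(x,τ) = u(x - 2τ, τ).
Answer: θ(x, τ) = 3exp(-8τ)sin(2x - 4τ) - exp(-32τ)sin(4x - 8τ)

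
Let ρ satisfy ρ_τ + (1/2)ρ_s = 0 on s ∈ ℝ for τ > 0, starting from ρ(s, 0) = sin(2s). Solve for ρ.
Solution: By characteristics (ds/dτ = 1/2), ρ(s,τ) = f(s - (1/2)τ) with f = ρ(·, 0).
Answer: ρ(s, τ) = sin(2s - τ)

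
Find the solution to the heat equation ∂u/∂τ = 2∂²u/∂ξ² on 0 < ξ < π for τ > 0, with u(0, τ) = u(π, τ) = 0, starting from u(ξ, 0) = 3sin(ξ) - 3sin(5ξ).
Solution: Separating variables: u = Σ c_n exp(-2n²τ) sin(nξ). From u(ξ,0) = 3sin(ξ) - 3sin(5ξ): c_1=3, c_5=-3.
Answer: u(ξ, τ) = 3exp(-2τ)sin(ξ) - 3exp(-50τ)sin(5ξ)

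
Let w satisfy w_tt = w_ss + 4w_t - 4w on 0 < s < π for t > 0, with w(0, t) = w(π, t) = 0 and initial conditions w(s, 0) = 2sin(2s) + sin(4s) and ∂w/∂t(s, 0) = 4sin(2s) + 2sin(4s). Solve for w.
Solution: Substitute w = exp(2t)u, i.e. u = exp(-2t)w.
By the product rule, w_t = exp(2t)(u_t + 2u), w_tt = exp(2t)(u_tt + 4u_t + 4u), w_ss = exp(2t)u_ss.
Substituting into the PDE and dividing by exp(2t): u_tt + 4u_t + 4u = u_ss + 4(u_t + 2u) - 4u.
The lower-order terms cancel, leaving the standard wave equation u_tt = u_ss.
Initial data for u: u(s,0) = w(s,0) = 2sin(2s) + sin(4s); u_t(s,0) = w_t(s,0) - 2w(s,0) = 0. The boundary conditions carry over: u(0,t) = u(π,t) = 0.
Solve for u:
  Using separation of variables u = X(s)T(t):
  Eigenfunctions: sin(ns), n = 1, 2, 3, ...
  General solution: u(s, t) = Σ [A_n cos(n t) + B_n sin(n t)] sin(ns)
  From u(s,0) = 2sin(2s) + sin(4s): A_2=2, A_4=1. From u_t(s,0) = 0: all B_n = 0.
Hence u(s,t) = 2sin(2s)cos(2t) + sin(4s)cos(4t).
Transform back: w(s,t) = exp(2t)u(s,t).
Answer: w(s, t) = 2exp(2t)sin(2s)cos(2t) + exp(2t)sin(4s)cos(4t)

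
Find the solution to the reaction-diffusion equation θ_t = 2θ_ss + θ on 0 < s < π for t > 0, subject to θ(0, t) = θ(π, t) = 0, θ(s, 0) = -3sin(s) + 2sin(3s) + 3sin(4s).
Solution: Substitute θ = exp(t)u, i.e. u = exp(-t)θ.
By the product rule, θ_t = exp(t)(u_t + u), θ_ss = exp(t)u_ss.
Substituting into the PDE and dividing by exp(t): u_t + u = 2u_ss + u.
The lower-order terms cancel, leaving the standard heat equation u_t = 2u_ss.
Initial data for u: u(s,0) = θ(s,0) = -3sin(s) + 2sin(3s) + 3sin(4s). The boundary conditions carry over: u(0,t) = u(π,t) = 0.
Solve for u:
  Using separation of variables u = X(s)G(t):
  Eigenfunctions: sin(ns), n = 1, 2, 3, ...
  General solution: u(s, t) = Σ c_n sin(ns) exp(-2n² t)
  Matching u(s,0) = -3sin(s) + 2sin(3s) + 3sin(4s) term by term: c_1=-3, c_3=2, c_4=3.
Hence u(s,t) = -3exp(-2t)sin(s) + 2exp(-18t)sin(3s) + 3exp(-32t)sin(4s).
Transform back: θ(s,t) = exp(t)u(s,t).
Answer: θ(s, t) = -3exp(-t)sin(s) + 2exp(-17t)sin(3s) + 3exp(-31t)sin(4s)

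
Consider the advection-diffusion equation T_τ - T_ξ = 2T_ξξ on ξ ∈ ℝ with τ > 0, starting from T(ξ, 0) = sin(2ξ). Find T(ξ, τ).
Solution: Change to a moving frame: let η = ξ + τ, σ = τ and write T(ξ,τ) = u(η,σ).
By the chain rule T_τ = u_σ + u_η, T_ξ = u_η, T_ξξ = u_ηη.
Then T_τ - T_ξ = u_σ: the advection term cancels and the PDE becomes the heat equation u_σ = 2u_ηη on η ∈ ℝ.
Initial data: u(η,0) = T(η,0) = sin(2η).
On η ∈ ℝ each mode satisfies (sin(nη))″ = -n² sin(nη), so exp(-2n²σ) sin(nη) solves the heat equation; by superposition u(η,σ) = Σ c_n exp(-2n²σ) sin(nη).
Reading off the coefficients: c_2=1, so u(η,σ) = exp(-8σ)sin(2η).
Substituting back η = ξ + τ, σ = τ: T(ξ,τ) = u(ξ + τ, τ).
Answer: T(ξ, τ) = exp(-8τ)sin(2ξ + 2τ)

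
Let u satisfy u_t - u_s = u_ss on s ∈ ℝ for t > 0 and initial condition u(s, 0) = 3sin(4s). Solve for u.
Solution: Change to a moving frame: let η = s + t, σ = t and write u(s,t) = w(η,σ).
By the chain rule u_t = w_σ + w_η, u_s = w_η, u_ss = w_ηη.
Then u_t - u_s = w_σ: the advection term cancels and the PDE becomes the heat equation w_σ = w_ηη on η ∈ ℝ.
Initial data: w(η,0) = u(η,0) = 3sin(4η).
On η ∈ ℝ each mode satisfies (sin(nη))″ = -n² sin(nη), so exp(-n²σ) sin(nη) solves the heat equation; by superposition w(η,σ) = Σ c_n exp(-n²σ) sin(nη).
Reading off the coefficients: c_4=3, so w(η,σ) = 3exp(-16σ)sin(4η).
Substituting back η = s + t, σ = t: u(s,t) = w(s + t, t).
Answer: u(s, t) = 3exp(-16t)sin(4s + 4t)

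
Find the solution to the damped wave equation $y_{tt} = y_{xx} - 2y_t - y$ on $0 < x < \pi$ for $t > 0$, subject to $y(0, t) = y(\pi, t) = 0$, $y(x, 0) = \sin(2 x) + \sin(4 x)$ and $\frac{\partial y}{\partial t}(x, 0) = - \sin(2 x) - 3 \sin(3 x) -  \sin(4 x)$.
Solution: Substitute $y = e^{-t}u$.
Then $y_t = e^{-t}(u_t - u)$, $y_{tt} = e^{-t}(u_{tt} - 2u_t + u)$, $y_{xx} = e^{-t}u_{xx}$; substituting and dividing by $e^{-t}$, the lower-order terms cancel: $u_{tt} = u_{xx}$ (standard wave equation).
Data for $u$: $u(x,0) = y(x,0) = \sin(2 x) + \sin(4 x)$; $u_t(x,0) = y_t(x,0) + y(x,0) = -3 \sin(3 x)$. The boundary conditions carry over: $u(0,t) = u(\pi,t) = 0$.
Separating variables: $u = \sum [A_n \cos(\omega_n t) + B_n \sin(\omega_n t)] \sin(nx)$, $\omega_n = n$. From ICs ($B_n$ = velocity coefficient / $\omega_n$): $A_2=1, A_4=1, B_3=-1$.
So $u(x,t) = - \sin(3 t) \sin(3 x) + \sin(2 x) \cos(2 t) + \sin(4 x) \cos(4 t)$, and $y(x,t) = e^{-t}u(x,t)$.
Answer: $y(x, t) = - e^{-t} \sin(3 t) \sin(3 x) + e^{-t} \sin(2 x) \cos(2 t) + e^{-t} \sin(4 x) \cos(4 t)$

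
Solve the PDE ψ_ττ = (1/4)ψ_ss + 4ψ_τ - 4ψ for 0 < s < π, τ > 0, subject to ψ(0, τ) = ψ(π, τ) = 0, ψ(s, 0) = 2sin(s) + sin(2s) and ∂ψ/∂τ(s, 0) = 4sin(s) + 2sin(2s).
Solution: Substitute ψ = exp(2τ)u.
Then ψ_τ = exp(2τ)(u_τ + 2u), ψ_ττ = exp(2τ)(u_ττ + 4u_τ + 4u), ψ_ss = exp(2τ)u_ss; substituting and dividing by exp(2τ), the lower-order terms cancel: u_ττ = (1/4)u_ss (standard wave equation).
Data for u: u(s,0) = ψ(s,0) = 2sin(s) + sin(2s); u_τ(s,0) = ψ_τ(s,0) - 2ψ(s,0) = 0. The boundary conditions carry over: u(0,τ) = u(π,τ) = 0.
Separating variables: u = Σ [A_n cos(ω_n τ) + B_n sin(ω_n τ)] sin(ns), ω_n = n/2. From ICs: A_1=2, A_2=1.
So u(s,τ) = 2sin(s)cos(τ/2) + sin(2s)cos(τ), and ψ(s,τ) = exp(2τ)u(s,τ).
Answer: ψ(s, τ) = 2exp(2τ)sin(s)cos(τ/2) + exp(2τ)sin(2s)cos(τ)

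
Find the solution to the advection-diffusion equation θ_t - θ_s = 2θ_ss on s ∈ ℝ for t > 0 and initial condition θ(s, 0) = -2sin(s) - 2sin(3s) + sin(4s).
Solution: Moving frame: η = s + t, σ = t, θ = u(η,σ), so θ_t = u_σ + u_η and θ_ss = u_ηη.
Hence θ_t - θ_s = u_σ and the PDE becomes the heat equation u_σ = 2u_ηη on η ∈ ℝ.
Initial data: u(η,0) = θ(η,0) = -2sin(η) - 2sin(3η) + sin(4η). Each mode sin(nη) decays as exp(-2n²σ) on ℝ, so u(η,σ) = Σ c_n exp(-2n²σ) sin(nη) with c_1=-2, c_3=-2, c_4=1: u(η,σ) = -2exp(-2σ)sin(η) - 2exp(-18σ)sin(3η) + exp(-32σ)sin(4η).
Substituting back: θ(s,t) = u(s + t, t).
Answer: θ(s, t) = -2exp(-2t)sin(s + t) - 2exp(-18t)sin(3s + 3t) + exp(-32t)sin(4s + 4t)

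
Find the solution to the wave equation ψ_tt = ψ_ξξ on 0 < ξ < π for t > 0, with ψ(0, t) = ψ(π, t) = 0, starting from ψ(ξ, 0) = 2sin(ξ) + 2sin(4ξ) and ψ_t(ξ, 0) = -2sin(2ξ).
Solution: Using separation of variables ψ = X(ξ)T(t):
Eigenfunctions: sin(nξ), n = 1, 2, 3, ...
General solution: ψ(ξ, t) = Σ [A_n cos(n t) + B_n sin(n t)] sin(nξ)
From ψ(ξ,0) = 2sin(ξ) + 2sin(4ξ): A_1=2, A_4=2. From ψ_t(ξ,0) = -2sin(2ξ), using ψ_t(ξ,0) = Σ ω_n B_n sin(nξ) with ω_n = n: B_2 = (-2)/2 = -1.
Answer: ψ(ξ, t) = -sin(2t)sin(2ξ) + 2sin(ξ)cos(t) + 2sin(4ξ)cos(4t)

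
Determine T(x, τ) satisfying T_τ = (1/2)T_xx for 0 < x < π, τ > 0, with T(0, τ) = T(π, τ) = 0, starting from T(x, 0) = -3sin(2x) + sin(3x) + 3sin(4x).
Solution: Using separation of variables T = X(x)G(τ):
Eigenfunctions: sin(nx), n = 1, 2, 3, ...
General solution: T(x, τ) = Σ c_n sin(nx) exp(-n² τ/2)
Matching T(x,0) = -3sin(2x) + sin(3x) + 3sin(4x) term by term: c_2=-3, c_3=1, c_4=3.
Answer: T(x, τ) = -3exp(-2τ)sin(2x) + 3exp(-8τ)sin(4x) + exp(-9τ/2)sin(3x)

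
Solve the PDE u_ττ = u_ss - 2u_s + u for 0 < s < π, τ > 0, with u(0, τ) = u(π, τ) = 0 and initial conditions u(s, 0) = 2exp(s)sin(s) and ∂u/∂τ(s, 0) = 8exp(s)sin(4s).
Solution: Substitute u = exp(s)w, i.e. w = exp(-s)u.
By the product rule, u_s = exp(s)(w_s + w), u_ss = exp(s)(w_ss + 2w_s + w), u_ττ = exp(s)w_ττ.
Substituting into the PDE and dividing by exp(s): w_ττ = (w_ss + 2w_s + w) - 2(w_s + w) + w.
The lower-order terms cancel, leaving the standard wave equation w_ττ = w_ss.
Initial data for w: w(s,0) = exp(-s)u(s,0) = 2sin(s); w_τ(s,0) = exp(-s)u_τ(s,0) = 8sin(4s). The boundary conditions carry over: w(0,τ) = w(π,τ) = 0.
Solve for w:
  Using separation of variables w = X(s)T(τ):
  Eigenfunctions: sin(ns), n = 1, 2, 3, ...
  General solution: w(s, τ) = Σ [A_n cos(n τ) + B_n sin(n τ)] sin(ns)
  From w(s,0) = 2sin(s): A_1=2. From w_τ(s,0) = 8sin(4s), using w_τ(s,0) = Σ ω_n B_n sin(ns) with ω_n = n: B_4 = 8/4 = 2.
Hence w(s,τ) = 2sin(s)cos(τ) + 2sin(4s)sin(4τ).
Transform back: u(s,τ) = exp(s)w(s,τ).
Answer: u(s, τ) = 2exp(s)sin(s)cos(τ) + 2exp(s)sin(4s)sin(4τ)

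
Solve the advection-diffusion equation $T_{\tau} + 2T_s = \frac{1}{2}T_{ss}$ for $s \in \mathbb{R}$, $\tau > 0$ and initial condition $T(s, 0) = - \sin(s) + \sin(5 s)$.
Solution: Moving frame: $\eta = s - 2\tau$, $\sigma = \tau$, $T = u(\eta,\sigma)$, so $T_{\tau} = u_{\sigma} - 2u_{\eta}$ and $T_{ss} = u_{\eta\eta}$.
Hence $T_{\tau} + 2T_s = u_{\sigma}$ and the PDE becomes the heat equation $u_{\sigma} = \frac{1}{2}u_{\eta\eta}$ on $\eta \in \mathbb{R}$.
Initial data: $u(\eta,0) = T(\eta,0) = - \sin(\eta) + \sin(5 \eta)$. Each mode $\sin(n\eta)$ decays as $e^{-n^2\sigma/2}$ on $\mathbb{R}$, so $u(\eta,\sigma) = \sum c_n e^{-n^2\sigma/2} \sin(n\eta)$ with $c_1=-1, c_5=1$: $u(\eta,\sigma) = - e^{-\sigma/2} \sin(\eta) + e^{-25 \sigma/2} \sin(5 \eta)$.
Substituting back: $T(s,\tau) = u(s - 2\tau, \tau)$.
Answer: $T(s, \tau) = e^{-\tau/2} \sin(2 \tau - s) -  e^{-25 \tau/2} \sin(10 \tau - 5 s)$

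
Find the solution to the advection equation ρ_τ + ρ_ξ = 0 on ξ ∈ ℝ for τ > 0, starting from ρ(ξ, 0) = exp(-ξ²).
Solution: By characteristics (dξ/dτ = 1), ρ(ξ,τ) = f(ξ - τ) with f = ρ(·, 0).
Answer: ρ(ξ, τ) = exp(-(ξ - τ)²)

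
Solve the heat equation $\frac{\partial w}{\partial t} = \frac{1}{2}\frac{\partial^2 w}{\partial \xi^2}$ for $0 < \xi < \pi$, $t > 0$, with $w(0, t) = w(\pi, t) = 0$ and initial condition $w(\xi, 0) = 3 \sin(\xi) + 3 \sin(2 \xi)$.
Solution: Using separation of variables $w = X(\xi)T(t)$:
Eigenfunctions: $\sin(n\xi)$, $n = 1, 2, 3, \ldots$
General solution: $w(\xi, t) = \sum c_n \sin(n\xi) e^{-n^2 t/2}$
Matching $w(\xi,0) = 3 \sin(\xi) + 3 \sin(2 \xi)$ term by term: $c_1=3, c_2=3$.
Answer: $w(\xi, t) = 3 e^{-2 t} \sin(2 \xi) + 3 e^{-t/2} \sin(\xi)$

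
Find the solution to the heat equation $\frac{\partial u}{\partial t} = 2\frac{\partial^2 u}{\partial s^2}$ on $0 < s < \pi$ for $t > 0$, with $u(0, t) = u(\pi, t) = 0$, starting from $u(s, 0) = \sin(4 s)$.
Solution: Using separation of variables $u = X(s)T(t)$:
Eigenfunctions: $\sin(ns)$, $n = 1, 2, 3, \ldots$
General solution: $u(s, t) = \sum c_n \sin(ns) e^{-2n^2 t}$
Matching $u(s,0) = \sin(4 s)$ term by term: $c_4=1$.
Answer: $u(s, t) = e^{-32 t} \sin(4 s)$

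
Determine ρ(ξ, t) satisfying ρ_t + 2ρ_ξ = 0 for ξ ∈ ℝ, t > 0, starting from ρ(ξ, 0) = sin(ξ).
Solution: By characteristics (dξ/dt = 2), ρ(ξ,t) = f(ξ - 2t) with f = ρ(·, 0).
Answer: ρ(ξ, t) = -sin(2t - ξ)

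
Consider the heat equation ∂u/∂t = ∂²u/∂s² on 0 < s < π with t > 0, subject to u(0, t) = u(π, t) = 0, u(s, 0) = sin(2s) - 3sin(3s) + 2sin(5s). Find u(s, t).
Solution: Separating variables: u = Σ c_n exp(-n²t) sin(ns). From u(s,0) = sin(2s) - 3sin(3s) + 2sin(5s): c_2=1, c_3=-3, c_5=2.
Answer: u(s, t) = exp(-4t)sin(2s) - 3exp(-9t)sin(3s) + 2exp(-25t)sin(5s)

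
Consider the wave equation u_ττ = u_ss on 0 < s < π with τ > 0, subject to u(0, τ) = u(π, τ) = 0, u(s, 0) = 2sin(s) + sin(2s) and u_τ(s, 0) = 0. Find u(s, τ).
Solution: Using separation of variables u = X(s)T(τ):
Eigenfunctions: sin(ns), n = 1, 2, 3, ...
General solution: u(s, τ) = Σ [A_n cos(n τ) + B_n sin(n τ)] sin(ns)
From u(s,0) = 2sin(s) + sin(2s): A_1=2, A_2=1. From u_τ(s,0) = 0: all B_n = 0.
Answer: u(s, τ) = 2sin(s)cos(τ) + sin(2s)cos(2τ)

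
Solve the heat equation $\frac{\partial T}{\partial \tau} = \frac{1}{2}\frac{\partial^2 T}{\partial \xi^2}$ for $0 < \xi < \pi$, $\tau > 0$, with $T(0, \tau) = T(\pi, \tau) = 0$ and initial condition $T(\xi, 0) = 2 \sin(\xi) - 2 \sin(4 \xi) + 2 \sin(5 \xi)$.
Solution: Using separation of variables $T = X(\xi)G(\tau)$:
Eigenfunctions: $\sin(n\xi)$, $n = 1, 2, 3, \ldots$
General solution: $T(\xi, \tau) = \sum c_n \sin(n\xi) e^{-n^2 \tau/2}$
Matching $T(\xi,0) = 2 \sin(\xi) - 2 \sin(4 \xi) + 2 \sin(5 \xi)$ term by term: $c_1=2, c_4=-2, c_5=2$.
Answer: $T(\xi, \tau) = -2 e^{-8 \tau} \sin(4 \xi) + 2 e^{-\tau/2} \sin(\xi) + 2 e^{-25 \tau/2} \sin(5 \xi)$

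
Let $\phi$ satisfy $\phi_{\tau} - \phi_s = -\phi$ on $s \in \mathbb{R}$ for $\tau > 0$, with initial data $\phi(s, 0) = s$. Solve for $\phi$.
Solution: Substitute $\phi = e^{-\tau}u$, i.e. $u = e^{\tau}\phi$.
By the product rule, $\phi_{\tau} = e^{-\tau}(u_{\tau} - u)$, $\phi_s = e^{-\tau}u_s$.
Substituting into the PDE and dividing by $e^{-\tau}$: $u_{\tau} - u - u_s = -u$.
The lower-order terms cancel, leaving the standard advection equation $u_{\tau} - u_s = 0$.
Initial data for $u$: $u(s,0) = \phi(s,0) = s$.
Solve for $u$:
  By method of characteristics (waves move left with speed 1):
  Along characteristics $s + \tau =$ const, $u$ is constant, so $u(s,\tau) = f(s + \tau)$ with $f = u( \cdot , 0)$.
Hence $u(s,\tau) = s + \tau$.
Transform back: $\phi(s,\tau) = e^{-\tau}u(s,\tau)$.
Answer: $\phi(s, \tau) = \tau e^{-\tau} + s e^{-\tau}$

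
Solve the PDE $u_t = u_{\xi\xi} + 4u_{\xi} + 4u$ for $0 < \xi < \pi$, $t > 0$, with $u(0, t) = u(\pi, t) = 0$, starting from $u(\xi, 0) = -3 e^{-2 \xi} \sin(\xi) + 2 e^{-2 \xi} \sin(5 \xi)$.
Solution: Substitute $u = e^{-2\xi}w$, i.e. $w = e^{2\xi}u$.
By the product rule, $u_{\xi} = e^{-2\xi}(w_{\xi} - 2w)$, $u_{\xi\xi} = e^{-2\xi}(w_{\xi\xi} - 4w_{\xi} + 4w)$, $u_t = e^{-2\xi}w_t$.
Substituting into the PDE and dividing by $e^{-2\xi}$: $w_t = (w_{\xi\xi} - 4w_{\xi} + 4w) + 4(w_{\xi} - 2w) + 4w$.
The lower-order terms cancel, leaving the standard heat equation $w_t = w_{\xi\xi}$.
Initial data for $w$: $w(\xi,0) = e^{2\xi}u(\xi,0) = -3 \sin(\xi) + 2 \sin(5 \xi)$. The boundary conditions carry over: $w(0,t) = w(\pi,t) = 0$.
Solve for $w$:
  Using separation of variables $w = X(\xi)T(t)$:
  Eigenfunctions: $\sin(n\xi)$, $n = 1, 2, 3, \ldots$
  General solution: $w(\xi, t) = \sum c_n \sin(n\xi) e^{-n^2 t}$
  Matching $w(\xi,0) = -3 \sin(\xi) + 2 \sin(5 \xi)$ term by term: $c_1=-3, c_5=2$.
Hence $w(\xi,t) = -3 e^{-t} \sin(\xi) + 2 e^{-25 t} \sin(5 \xi)$.
Transform back: $u(\xi,t) = e^{-2\xi}w(\xi,t)$.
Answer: $u(\xi, t) = -3 e^{-2 \xi} e^{-t} \sin(\xi) + 2 e^{-2 \xi} e^{-25 t} \sin(5 \xi)$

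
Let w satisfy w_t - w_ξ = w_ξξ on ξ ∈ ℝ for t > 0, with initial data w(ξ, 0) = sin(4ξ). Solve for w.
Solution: Change to a moving frame: let η = ξ + t, σ = t and write w(ξ,t) = u(η,σ).
By the chain rule w_t = u_σ + u_η, w_ξ = u_η, w_ξξ = u_ηη.
Then w_t - w_ξ = u_σ: the advection term cancels and the PDE becomes the heat equation u_σ = u_ηη on η ∈ ℝ.
Initial data: u(η,0) = w(η,0) = sin(4η).
On η ∈ ℝ each mode satisfies (sin(nη))″ = -n² sin(nη), so exp(-n²σ) sin(nη) solves the heat equation; by superposition u(η,σ) = Σ c_n exp(-n²σ) sin(nη).
Reading off the coefficients: c_4=1, so u(η,σ) = exp(-16σ)sin(4η).
Substituting back η = ξ + t, σ = t: w(ξ,t) = u(ξ + t, t).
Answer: w(ξ, t) = exp(-16t)sin(4t + 4ξ)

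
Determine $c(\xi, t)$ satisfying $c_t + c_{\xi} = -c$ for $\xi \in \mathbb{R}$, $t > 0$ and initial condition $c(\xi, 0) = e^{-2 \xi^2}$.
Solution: Substitute $c = e^{-t}u$.
Then $c_t = e^{-t}(u_t - u)$, $c_{\xi} = e^{-t}u_{\xi}$; substituting and dividing by $e^{-t}$, the lower-order terms cancel: $u_t + u_{\xi} = 0$ (standard advection equation).
Data for $u$: $u(\xi,0) = c(\xi,0) = e^{-2 \xi^2}$.
By characteristics ($d\xi/dt = 1$), $u(\xi,t) = f(\xi - t)$ with $f = u( \cdot , 0)$.
So $u(\xi,t) = e^{-2 (-t + \xi)^2}$, and $c(\xi,t) = e^{-t}u(\xi,t)$.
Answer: $c(\xi, t) = e^{-t} e^{-2 (\xi - t)^2}$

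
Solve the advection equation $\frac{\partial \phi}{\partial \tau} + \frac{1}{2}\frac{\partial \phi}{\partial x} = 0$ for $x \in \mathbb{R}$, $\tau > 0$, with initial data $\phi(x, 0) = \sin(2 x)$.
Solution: By method of characteristics (waves move right with speed 1/2):
Along characteristics $x - \frac{1}{2}\tau =$ const, $\phi$ is constant, so $\phi(x,\tau) = f(x - \frac{1}{2}\tau)$ with $f = \phi( \cdot , 0)$.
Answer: $\phi(x, \tau) = - \sin(\tau - 2 x)$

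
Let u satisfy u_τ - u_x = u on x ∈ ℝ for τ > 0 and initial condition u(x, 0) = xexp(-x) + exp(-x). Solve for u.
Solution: Substitute u = exp(-x)w, i.e. w = exp(x)u.
By the product rule, u_x = exp(-x)(w_x - w), u_τ = exp(-x)w_τ.
Substituting into the PDE and dividing by exp(-x): w_τ - (w_x - w) = w.
The lower-order terms cancel, leaving the standard advection equation w_τ - w_x = 0.
Initial data for w: w(x,0) = exp(x)u(x,0) = x + 1.
Solve for w:
  By method of characteristics (waves move left with speed 1):
  Along characteristics x + τ = const, w is constant, so w(x,τ) = f(x + τ) with f = w(·, 0).
Hence w(x,τ) = x + τ + 1.
Transform back: u(x,τ) = exp(-x)w(x,τ).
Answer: u(x, τ) = xexp(-x) + τexp(-x) + exp(-x)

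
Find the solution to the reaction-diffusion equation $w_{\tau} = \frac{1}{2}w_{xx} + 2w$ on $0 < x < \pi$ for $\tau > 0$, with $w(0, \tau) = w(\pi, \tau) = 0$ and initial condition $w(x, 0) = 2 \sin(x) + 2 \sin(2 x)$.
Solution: Substitute $w = e^{2\tau}u$, i.e. $u = e^{-2\tau}w$.
By the product rule, $w_{\tau} = e^{2\tau}(u_{\tau} + 2u)$, $w_{xx} = e^{2\tau}u_{xx}$.
Substituting into the PDE and dividing by $e^{2\tau}$: $u_{\tau} + 2u = \frac{1}{2}u_{xx} + 2u$.
The lower-order terms cancel, leaving the standard heat equation $u_{\tau} = \frac{1}{2}u_{xx}$.
Initial data for $u$: $u(x,0) = w(x,0) = 2 \sin(x) + 2 \sin(2 x)$. The boundary conditions carry over: $u(0,\tau) = u(\pi,\tau) = 0$.
Solve for $u$:
  Using separation of variables $u = X(x)T(\tau)$:
  Eigenfunctions: $\sin(nx)$, $n = 1, 2, 3, \ldots$
  General solution: $u(x, \tau) = \sum c_n \sin(nx) e^{-n^2 \tau/2}$
  Matching $u(x,0) = 2 \sin(x) + 2 \sin(2 x)$ term by term: $c_1=2, c_2=2$.
Hence $u(x,\tau) = 2 e^{-2 \tau} \sin(2 x) + 2 e^{-\tau/2} \sin(x)$.
Transform back: $w(x,\tau) = e^{2\tau}u(x,\tau)$.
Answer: $w(x, \tau) = 2 e^{3 \tau/2} \sin(x) + 2 \sin(2 x)$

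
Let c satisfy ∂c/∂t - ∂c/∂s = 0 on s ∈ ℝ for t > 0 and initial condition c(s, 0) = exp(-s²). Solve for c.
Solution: By characteristics (ds/dt = -1), c(s,t) = f(s + t) with f = c(·, 0).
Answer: c(s, t) = exp(-(s + t)²)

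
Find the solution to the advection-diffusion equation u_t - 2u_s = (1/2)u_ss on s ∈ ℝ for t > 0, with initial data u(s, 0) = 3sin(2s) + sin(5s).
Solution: Change to a moving frame: let η = s + 2t, σ = t and write u(s,t) = w(η,σ).
By the chain rule u_t = w_σ + 2w_η, u_s = w_η, u_ss = w_ηη.
Then u_t - 2u_s = w_σ: the advection term cancels and the PDE becomes the heat equation w_σ = (1/2)w_ηη on η ∈ ℝ.
Initial data: w(η,0) = u(η,0) = 3sin(2η) + sin(5η).
On η ∈ ℝ each mode satisfies (sin(nη))″ = -n² sin(nη), so exp(-n²σ/2) sin(nη) solves the heat equation; by superposition w(η,σ) = Σ c_n exp(-n²σ/2) sin(nη).
Reading off the coefficients: c_2=3, c_5=1, so w(η,σ) = 3exp(-2σ)sin(2η) + exp(-25σ/2)sin(5η).
Substituting back η = s + 2t, σ = t: u(s,t) = w(s + 2t, t).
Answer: u(s, t) = 3exp(-2t)sin(2s + 4t) + exp(-25t/2)sin(5s + 10t)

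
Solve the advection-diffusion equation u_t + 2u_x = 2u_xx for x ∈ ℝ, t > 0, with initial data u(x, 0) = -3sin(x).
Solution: Change to a moving frame: let η = x - 2t, σ = t and write u(x,t) = w(η,σ).
By the chain rule u_t = w_σ - 2w_η, u_x = w_η, u_xx = w_ηη.
Then u_t + 2u_x = w_σ: the advection term cancels and the PDE becomes the heat equation w_σ = 2w_ηη on η ∈ ℝ.
Initial data: w(η,0) = u(η,0) = -3sin(η).
On η ∈ ℝ each mode satisfies (sin(nη))″ = -n² sin(nη), so exp(-2n²σ) sin(nη) solves the heat equation; by superposition w(η,σ) = Σ c_n exp(-2n²σ) sin(nη).
Reading off the coefficients: c_1=-3, so w(η,σ) = -3exp(-2σ)sin(η).
Substituting back η = x - 2t, σ = t: u(x,t) = w(x - 2t, t).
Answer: u(x, t) = 3exp(-2t)sin(2t - x)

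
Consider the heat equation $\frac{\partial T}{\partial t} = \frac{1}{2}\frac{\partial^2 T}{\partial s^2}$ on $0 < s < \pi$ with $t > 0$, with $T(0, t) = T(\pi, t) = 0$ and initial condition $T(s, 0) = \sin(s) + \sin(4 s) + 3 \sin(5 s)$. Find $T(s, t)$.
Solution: Using separation of variables $T = X(s)G(t)$:
Eigenfunctions: $\sin(ns)$, $n = 1, 2, 3, \ldots$
General solution: $T(s, t) = \sum c_n \sin(ns) e^{-n^2 t/2}$
Matching $T(s,0) = \sin(s) + \sin(4 s) + 3 \sin(5 s)$ term by term: $c_1=1, c_4=1, c_5=3$.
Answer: $T(s, t) = e^{-8 t} \sin(4 s) + e^{-t/2} \sin(s) + 3 e^{-25 t/2} \sin(5 s)$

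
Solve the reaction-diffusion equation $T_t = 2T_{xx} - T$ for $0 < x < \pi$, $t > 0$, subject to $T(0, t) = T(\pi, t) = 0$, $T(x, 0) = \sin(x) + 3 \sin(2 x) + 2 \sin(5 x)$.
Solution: Substitute $T = e^{-t}u$.
Then $T_t = e^{-t}(u_t - u)$, $T_{xx} = e^{-t}u_{xx}$; substituting and dividing by $e^{-t}$, the lower-order terms cancel: $u_t = 2u_{xx}$ (standard heat equation).
Data for $u$: $u(x,0) = T(x,0) = \sin(x) + 3 \sin(2 x) + 2 \sin(5 x)$. The boundary conditions carry over: $u(0,t) = u(\pi,t) = 0$.
Separating variables: $u = \sum c_n e^{-2n^2t} \sin(nx)$. From $u(x,0) = \sin(x) + 3 \sin(2 x) + 2 \sin(5 x)$: $c_1=1, c_2=3, c_5=2$.
So $u(x,t) = e^{-2 t} \sin(x) + 3 e^{-8 t} \sin(2 x) + 2 e^{-50 t} \sin(5 x)$, and $T(x,t) = e^{-t}u(x,t)$.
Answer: $T(x, t) = e^{-3 t} \sin(x) + 3 e^{-9 t} \sin(2 x) + 2 e^{-51 t} \sin(5 x)$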